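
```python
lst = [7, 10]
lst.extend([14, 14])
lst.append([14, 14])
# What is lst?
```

After line 1: lst = [7, 10]
After line 2 (extend unpacks [14, 14]): lst = [7, 10, 14, 14]
After line 3 (append adds [14, 14] as single element): lst = [7, 10, 14, 14, [14, 14]]

[7, 10, 14, 14, [14, 14]]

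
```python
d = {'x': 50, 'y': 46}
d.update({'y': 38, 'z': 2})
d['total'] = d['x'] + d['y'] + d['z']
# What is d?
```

After line 1: d = {'x': 50, 'y': 46}
After line 2 (y overwritten, z added): d = {'x': 50, 'y': 38, 'z': 2}
After line 3 (total = 50 + 38 + 2 = 90): d = {'x': 50, 'y': 38, 'z': 2, 'total': 90}

{'x': 50, 'y': 38, 'z': 2, 'total': 90}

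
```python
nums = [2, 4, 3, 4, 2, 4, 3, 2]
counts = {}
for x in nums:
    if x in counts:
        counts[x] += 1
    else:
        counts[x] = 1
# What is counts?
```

Initial: counts = {}, nums = [2, 4, 3, 4, 2, 4, 3, 2]
See 2: counts = {2: 1}
See 4: counts = {2: 1, 4: 1}
See 3: counts = {2: 1, 4: 1, 3: 1}
See 4: counts = {2: 1, 4: 2, 3: 1}
See 2: counts = {2: 2, 4: 2, 3: 1}
See 4: counts = {2: 2, 4: 3, 3: 1}
See 3: counts = {2: 2, 4: 3, 3: 2}
See 2: counts = {2: 3, 4: 3, 3: 2}

{2: 3, 4: 3, 3: 2}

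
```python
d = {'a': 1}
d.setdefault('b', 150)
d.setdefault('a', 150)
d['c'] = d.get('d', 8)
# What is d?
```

After line 1: d = {'a': 1}
After line 2 (setdefault adds 'b'=150): d = {'a': 1, 'b': 150}
After line 3 (setdefault 'a' no-op, already exists): d = {'a': 1, 'b': 150}
After line 4 (get('d', 8) returns default since 'd' not in d): d = {'a': 1, 'b': 150, 'c': 8}

{'a': 1, 'b': 150, 'c': 8}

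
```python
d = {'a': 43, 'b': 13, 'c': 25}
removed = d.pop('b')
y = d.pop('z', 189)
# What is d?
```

After line 1: d = {'a': 43, 'b': 13, 'c': 25}
After line 2 (pop 'b' returns 13): d = {'a': 43, 'c': 25}, removed = 13
After line 3 (pop 'z' missing, returns default 189): d = {'a': 43, 'c': 25}, y = 189

{'a': 43, 'c': 25}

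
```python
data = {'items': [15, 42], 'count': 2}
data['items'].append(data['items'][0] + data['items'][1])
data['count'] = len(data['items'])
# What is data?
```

After line 1: data = {'items': [15, 42], 'count': 2}
After line 2 (append 15 + 42 = 57): data = {'items': [15, 42, 57], 'count': 2}
After line 3 (count = len(items) = 3): data = {'items': [15, 42, 57], 'count': 3}

{'items': [15, 42, 57], 'count': 3}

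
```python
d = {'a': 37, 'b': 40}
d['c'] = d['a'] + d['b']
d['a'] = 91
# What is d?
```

After line 1: d = {'a': 37, 'b': 40}
After line 2 (d['c'] = 37 + 40): d = {'a': 37, 'b': 40, 'c': 77}
After line 3: d = {'a': 91, 'b': 40, 'c': 77}

{'a': 91, 'b': 40, 'c': 77}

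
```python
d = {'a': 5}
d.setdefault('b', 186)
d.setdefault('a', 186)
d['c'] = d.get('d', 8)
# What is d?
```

After line 1: d = {'a': 5}
After line 2 (setdefault adds 'b'=186): d = {'a': 5, 'b': 186}
After line 3 (setdefault 'a' no-op, already exists): d = {'a': 5, 'b': 186}
After line 4 (get('d', 8) returns default since 'd' not in d): d = {'a': 5, 'b': 186, 'c': 8}

{'a': 5, 'b': 186, 'c': 8}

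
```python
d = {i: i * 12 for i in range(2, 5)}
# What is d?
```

{2: 24, 3: 36, 4: 48}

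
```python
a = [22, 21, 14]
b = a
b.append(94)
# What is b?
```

After line 1: a = [22, 21, 14]
After line 2 (b = a is an alias, same object): a = [22, 21, 14], b = [22, 21, 14]
After line 3 (b.append mutates the shared list): a = [22, 21, 14, 94], b = [22, 21, 14, 94]

[22, 21, 14, 94]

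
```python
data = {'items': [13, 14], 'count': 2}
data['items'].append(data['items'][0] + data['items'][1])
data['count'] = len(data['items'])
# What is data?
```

After line 1: data = {'items': [13, 14], 'count': 2}
After line 2 (append 13 + 14 = 27): data = {'items': [13, 14, 27], 'count': 2}
After line 3 (count = len(items) = 3): data = {'items': [13, 14, 27], 'count': 3}

{'items': [13, 14, 27], 'count': 3}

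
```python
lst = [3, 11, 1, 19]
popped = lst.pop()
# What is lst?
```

[3, 11, 1]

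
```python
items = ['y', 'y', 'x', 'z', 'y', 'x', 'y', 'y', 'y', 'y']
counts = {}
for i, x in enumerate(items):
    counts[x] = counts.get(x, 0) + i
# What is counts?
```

Initial: counts = {}, items = ['y', 'y', 'x', 'z', 'y', 'x', 'y', 'y', 'y', 'y']
i=0, x='y': counts = {'y': 0}
i=1, x='y': counts = {'y': 1}
i=2, x='x': counts = {'y': 1, 'x': 2}
i=3, x='z': counts = {'y': 1, 'x': 2, 'z': 3}
i=4, x='y': counts = {'y': 5, 'x': 2, 'z': 3}
i=5, x='x': counts = {'y': 5, 'x': 7, 'z': 3}
i=6, x='y': counts = {'y': 11, 'x': 7, 'z': 3}
i=7, x='y': counts = {'y': 18, 'x': 7, 'z': 3}
i=8, x='y': counts = {'y': 26, 'x': 7, 'z': 3}
i=9, x='y': counts = {'y': 35, 'x': 7, 'z': 3}

{'y': 35, 'x': 7, 'z': 3}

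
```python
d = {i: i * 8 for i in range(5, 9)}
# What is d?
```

{5: 40, 6: 48, 7: 56, 8: 64}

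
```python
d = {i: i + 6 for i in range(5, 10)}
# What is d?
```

{5: 11, 6: 12, 7: 13, 8: 14, 9: 15}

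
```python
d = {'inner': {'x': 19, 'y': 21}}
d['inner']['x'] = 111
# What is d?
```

After line 1: d = {'inner': {'x': 19, 'y': 21}}
After line 2 (inner x overwritten): d = {'inner': {'x': 111, 'y': 21}}

{'inner': {'x': 111, 'y': 21}}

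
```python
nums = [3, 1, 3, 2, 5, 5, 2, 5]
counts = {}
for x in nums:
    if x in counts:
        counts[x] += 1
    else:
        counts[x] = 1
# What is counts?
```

Initial: counts = {}, nums = [3, 1, 3, 2, 5, 5, 2, 5]
See 3: counts = {3: 1}
See 1: counts = {3: 1, 1: 1}
See 3: counts = {3: 2, 1: 1}
See 2: counts = {3: 2, 1: 1, 2: 1}
See 5: counts = {3: 2, 1: 1, 2: 1, 5: 1}
See 5: counts = {3: 2, 1: 1, 2: 1, 5: 2}
See 2: counts = {3: 2, 1: 1, 2: 2, 5: 2}
See 5: counts = {3: 2, 1: 1, 2: 2, 5: 3}

{3: 2, 1: 1, 2: 2, 5: 3}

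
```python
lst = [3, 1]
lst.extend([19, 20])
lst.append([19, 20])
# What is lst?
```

After line 1: lst = [3, 1]
After line 2 (extend unpacks [19, 20]): lst = [3, 1, 19, 20]
After line 3 (append adds [19, 20] as single element): lst = [3, 1, 19, 20, [19, 20]]

[3, 1, 19, 20, [19, 20]]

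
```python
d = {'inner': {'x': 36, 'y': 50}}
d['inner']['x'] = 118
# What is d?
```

After line 1: d = {'inner': {'x': 36, 'y': 50}}
After line 2 (inner x overwritten): d = {'inner': {'x': 118, 'y': 50}}

{'inner': {'x': 118, 'y': 50}}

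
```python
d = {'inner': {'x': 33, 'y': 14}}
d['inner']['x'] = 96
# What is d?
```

After line 1: d = {'inner': {'x': 33, 'y': 14}}
After line 2 (inner x overwritten): d = {'inner': {'x': 96, 'y': 14}}

{'inner': {'x': 96, 'y': 14}}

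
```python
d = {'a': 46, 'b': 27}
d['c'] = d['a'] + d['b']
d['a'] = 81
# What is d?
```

After line 1: d = {'a': 46, 'b': 27}
After line 2 (d['c'] = 46 + 27): d = {'a': 46, 'b': 27, 'c': 73}
After line 3: d = {'a': 81, 'b': 27, 'c': 73}

{'a': 81, 'b': 27, 'c': 73}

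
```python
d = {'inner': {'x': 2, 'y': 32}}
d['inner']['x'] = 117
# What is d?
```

After line 1: d = {'inner': {'x': 2, 'y': 32}}
After line 2 (inner x overwritten): d = {'inner': {'x': 117, 'y': 32}}

{'inner': {'x': 117, 'y': 32}}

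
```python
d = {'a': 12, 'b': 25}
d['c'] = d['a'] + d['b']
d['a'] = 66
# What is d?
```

After line 1: d = {'a': 12, 'b': 25}
After line 2 (d['c'] = 12 + 25): d = {'a': 12, 'b': 25, 'c': 37}
After line 3: d = {'a': 66, 'b': 25, 'c': 37}

{'a': 66, 'b': 25, 'c': 37}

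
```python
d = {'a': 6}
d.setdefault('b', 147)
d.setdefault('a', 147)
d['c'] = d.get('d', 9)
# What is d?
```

After line 1: d = {'a': 6}
After line 2 (setdefault adds 'b'=147): d = {'a': 6, 'b': 147}
After line 3 (setdefault 'a' no-op, already exists): d = {'a': 6, 'b': 147}
After line 4 (get('d', 9) returns default since 'd' not in d): d = {'a': 6, 'b': 147, 'c': 9}

{'a': 6, 'b': 147, 'c': 9}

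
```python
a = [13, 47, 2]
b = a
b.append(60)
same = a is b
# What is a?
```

After line 1: a = [13, 47, 2]
After line 2 (b = a is an alias, same object): a = [13, 47, 2], b = [13, 47, 2]
After line 3 (b.append mutates the shared list): a = [13, 47, 2, 60], b = [13, 47, 2, 60]
After line 4 (same = a is b; same object -> True): same = True

[13, 47, 2, 60]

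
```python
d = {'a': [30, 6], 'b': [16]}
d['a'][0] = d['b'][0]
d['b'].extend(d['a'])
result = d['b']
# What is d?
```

After line 1: d = {'a': [30, 6], 'b': [16]}
After line 2 (a[0] = b[0] = 16): d = {'a': [16, 6], 'b': [16]}
After line 3 (b.extend(a) appends [16, 6]): d = {'a': [16, 6], 'b': [16, 16, 6]}
After line 4: result = d['b'] = [16, 16, 6]

{'a': [16, 6], 'b': [16, 16, 6]}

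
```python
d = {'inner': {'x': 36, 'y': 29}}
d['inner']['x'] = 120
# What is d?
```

After line 1: d = {'inner': {'x': 36, 'y': 29}}
After line 2 (inner x overwritten): d = {'inner': {'x': 120, 'y': 29}}

{'inner': {'x': 120, 'y': 29}}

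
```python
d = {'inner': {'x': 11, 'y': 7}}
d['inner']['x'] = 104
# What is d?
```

After line 1: d = {'inner': {'x': 11, 'y': 7}}
After line 2 (inner x overwritten): d = {'inner': {'x': 104, 'y': 7}}

{'inner': {'x': 104, 'y': 7}}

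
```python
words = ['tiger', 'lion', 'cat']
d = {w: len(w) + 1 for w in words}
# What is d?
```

{'tiger': 6, 'lion': 5, 'cat': 4}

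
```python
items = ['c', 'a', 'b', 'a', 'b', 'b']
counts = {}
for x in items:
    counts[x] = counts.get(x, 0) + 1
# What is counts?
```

Initial: counts = {}, items = ['c', 'a', 'b', 'a', 'b', 'b']
See 'c': counts = {'c': 1}
See 'a': counts = {'c': 1, 'a': 1}
See 'b': counts = {'c': 1, 'a': 1, 'b': 1}
See 'a': counts = {'c': 1, 'a': 2, 'b': 1}
See 'b': counts = {'c': 1, 'a': 2, 'b': 2}
See 'b': counts = {'c': 1, 'a': 2, 'b': 3}

{'c': 1, 'a': 2, 'b': 3}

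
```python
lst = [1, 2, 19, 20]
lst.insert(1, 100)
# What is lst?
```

[1, 100, 2, 19, 20]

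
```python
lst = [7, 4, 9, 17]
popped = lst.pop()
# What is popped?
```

17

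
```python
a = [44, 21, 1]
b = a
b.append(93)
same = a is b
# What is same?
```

After line 1: a = [44, 21, 1]
After line 2 (b = a is an alias, same object): a = [44, 21, 1], b = [44, 21, 1]
After line 3 (b.append mutates the shared list): a = [44, 21, 1, 93], b = [44, 21, 1, 93]
After line 4 (same = a is b; same object -> True): same = True

True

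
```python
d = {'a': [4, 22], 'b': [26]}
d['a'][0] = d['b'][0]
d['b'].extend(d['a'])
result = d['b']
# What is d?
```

After line 1: d = {'a': [4, 22], 'b': [26]}
After line 2 (a[0] = b[0] = 26): d = {'a': [26, 22], 'b': [26]}
After line 3 (b.extend(a) appends [26, 22]): d = {'a': [26, 22], 'b': [26, 26, 22]}
After line 4: result = d['b'] = [26, 26, 22]

{'a': [26, 22], 'b': [26, 26, 22]}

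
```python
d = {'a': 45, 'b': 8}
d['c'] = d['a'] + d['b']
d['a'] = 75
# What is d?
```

After line 1: d = {'a': 45, 'b': 8}
After line 2 (d['c'] = 45 + 8): d = {'a': 45, 'b': 8, 'c': 53}
After line 3: d = {'a': 75, 'b': 8, 'c': 53}

{'a': 75, 'b': 8, 'c': 53}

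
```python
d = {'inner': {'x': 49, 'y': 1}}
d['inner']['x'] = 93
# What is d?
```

After line 1: d = {'inner': {'x': 49, 'y': 1}}
After line 2 (inner x overwritten): d = {'inner': {'x': 93, 'y': 1}}

{'inner': {'x': 93, 'y': 1}}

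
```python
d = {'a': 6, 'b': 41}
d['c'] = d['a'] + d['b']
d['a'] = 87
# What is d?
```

After line 1: d = {'a': 6, 'b': 41}
After line 2 (d['c'] = 6 + 41): d = {'a': 6, 'b': 41, 'c': 47}
After line 3: d = {'a': 87, 'b': 41, 'c': 47}

{'a': 87, 'b': 41, 'c': 47}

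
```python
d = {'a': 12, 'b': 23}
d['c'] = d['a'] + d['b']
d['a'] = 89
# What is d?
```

After line 1: d = {'a': 12, 'b': 23}
After line 2 (d['c'] = 12 + 23): d = {'a': 12, 'b': 23, 'c': 35}
After line 3: d = {'a': 89, 'b': 23, 'c': 35}

{'a': 89, 'b': 23, 'c': 35}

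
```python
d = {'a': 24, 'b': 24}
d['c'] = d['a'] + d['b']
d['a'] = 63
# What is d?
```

After line 1: d = {'a': 24, 'b': 24}
After line 2 (d['c'] = 24 + 24): d = {'a': 24, 'b': 24, 'c': 48}
After line 3: d = {'a': 63, 'b': 24, 'c': 48}

{'a': 63, 'b': 24, 'c': 48}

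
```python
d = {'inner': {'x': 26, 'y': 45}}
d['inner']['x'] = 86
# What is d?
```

After line 1: d = {'inner': {'x': 26, 'y': 45}}
After line 2 (inner x overwritten): d = {'inner': {'x': 86, 'y': 45}}

{'inner': {'x': 86, 'y': 45}}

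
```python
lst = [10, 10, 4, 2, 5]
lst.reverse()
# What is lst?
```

[5, 2, 4, 10, 10]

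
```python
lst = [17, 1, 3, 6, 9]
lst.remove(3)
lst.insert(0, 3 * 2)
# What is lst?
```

After line 1: lst = [17, 1, 3, 6, 9]
After line 2 (remove first 3): lst = [17, 1, 6, 9]
After line 3 (insert 6 at index 0): lst = [6, 17, 1, 6, 9]

[6, 17, 1, 6, 9]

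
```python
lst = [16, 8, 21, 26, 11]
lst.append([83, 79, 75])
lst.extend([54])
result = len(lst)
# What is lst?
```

After line 1: lst = [16, 8, 21, 26, 11]
After line 2 (append adds [83, 79, 75] as single element): lst = [16, 8, 21, 26, 11, [83, 79, 75]]
After line 3 (extend unpacks [54], adds 54): lst = [16, 8, 21, 26, 11, [83, 79, 75], 54]
After line 4: result = len(lst) = 7

[16, 8, 21, 26, 11, [83, 79, 75], 54]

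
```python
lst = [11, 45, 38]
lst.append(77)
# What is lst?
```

[11, 45, 38, 77]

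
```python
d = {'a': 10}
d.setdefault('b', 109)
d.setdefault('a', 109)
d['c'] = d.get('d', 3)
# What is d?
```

After line 1: d = {'a': 10}
After line 2 (setdefault adds 'b'=109): d = {'a': 10, 'b': 109}
After line 3 (setdefault 'a' no-op, already exists): d = {'a': 10, 'b': 109}
After line 4 (get('d', 3) returns default since 'd' not in d): d = {'a': 10, 'b': 109, 'c': 3}

{'a': 10, 'b': 109, 'c': 3}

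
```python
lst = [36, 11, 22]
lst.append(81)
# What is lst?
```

[36, 11, 22, 81]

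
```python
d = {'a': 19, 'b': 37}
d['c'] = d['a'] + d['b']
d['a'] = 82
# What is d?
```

After line 1: d = {'a': 19, 'b': 37}
After line 2 (d['c'] = 19 + 37): d = {'a': 19, 'b': 37, 'c': 56}
After line 3: d = {'a': 82, 'b': 37, 'c': 56}

{'a': 82, 'b': 37, 'c': 56}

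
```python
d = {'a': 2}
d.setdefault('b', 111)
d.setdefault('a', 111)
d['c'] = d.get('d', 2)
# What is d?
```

After line 1: d = {'a': 2}
After line 2 (setdefault adds 'b'=111): d = {'a': 2, 'b': 111}
After line 3 (setdefault 'a' no-op, already exists): d = {'a': 2, 'b': 111}
After line 4 (get('d', 2) returns default since 'd' not in d): d = {'a': 2, 'b': 111, 'c': 2}

{'a': 2, 'b': 111, 'c': 2}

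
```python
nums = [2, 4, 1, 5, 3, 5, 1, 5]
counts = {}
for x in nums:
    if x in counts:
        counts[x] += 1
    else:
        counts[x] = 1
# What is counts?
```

Initial: counts = {}, nums = [2, 4, 1, 5, 3, 5, 1, 5]
See 2: counts = {2: 1}
See 4: counts = {2: 1, 4: 1}
See 1: counts = {2: 1, 4: 1, 1: 1}
See 5: counts = {2: 1, 4: 1, 1: 1, 5: 1}
See 3: counts = {2: 1, 4: 1, 1: 1, 5: 1, 3: 1}
See 5: counts = {2: 1, 4: 1, 1: 1, 5: 2, 3: 1}
See 1: counts = {2: 1, 4: 1, 1: 2, 5: 2, 3: 1}
See 5: counts = {2: 1, 4: 1, 1: 2, 5: 3, 3: 1}

{2: 1, 4: 1, 1: 2, 5: 3, 3: 1}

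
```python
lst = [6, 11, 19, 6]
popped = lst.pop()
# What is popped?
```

6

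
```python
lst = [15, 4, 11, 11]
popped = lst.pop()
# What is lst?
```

[15, 4, 11]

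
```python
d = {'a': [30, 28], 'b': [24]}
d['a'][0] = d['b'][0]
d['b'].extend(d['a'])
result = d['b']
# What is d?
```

After line 1: d = {'a': [30, 28], 'b': [24]}
After line 2 (a[0] = b[0] = 24): d = {'a': [24, 28], 'b': [24]}
After line 3 (b.extend(a) appends [24, 28]): d = {'a': [24, 28], 'b': [24, 24, 28]}
After line 4: result = d['b'] = [24, 24, 28]

{'a': [24, 28], 'b': [24, 24, 28]}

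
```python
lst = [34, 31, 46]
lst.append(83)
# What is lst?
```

[34, 31, 46, 83]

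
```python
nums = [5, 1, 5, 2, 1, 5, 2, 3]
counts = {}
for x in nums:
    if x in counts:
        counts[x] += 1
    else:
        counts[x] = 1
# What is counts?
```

Initial: counts = {}, nums = [5, 1, 5, 2, 1, 5, 2, 3]
See 5: counts = {5: 1}
See 1: counts = {5: 1, 1: 1}
See 5: counts = {5: 2, 1: 1}
See 2: counts = {5: 2, 1: 1, 2: 1}
See 1: counts = {5: 2, 1: 2, 2: 1}
See 5: counts = {5: 3, 1: 2, 2: 1}
See 2: counts = {5: 3, 1: 2, 2: 2}
See 3: counts = {5: 3, 1: 2, 2: 2, 3: 1}

{5: 3, 1: 2, 2: 2, 3: 1}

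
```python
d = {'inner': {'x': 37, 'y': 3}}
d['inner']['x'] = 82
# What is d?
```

After line 1: d = {'inner': {'x': 37, 'y': 3}}
After line 2 (inner x overwritten): d = {'inner': {'x': 82, 'y': 3}}

{'inner': {'x': 82, 'y': 3}}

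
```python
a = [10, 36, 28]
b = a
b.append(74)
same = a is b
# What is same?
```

After line 1: a = [10, 36, 28]
After line 2 (b = a is an alias, same object): a = [10, 36, 28], b = [10, 36, 28]
After line 3 (b.append mutates the shared list): a = [10, 36, 28, 74], b = [10, 36, 28, 74]
After line 4 (same = a is b; same object -> True): same = True

True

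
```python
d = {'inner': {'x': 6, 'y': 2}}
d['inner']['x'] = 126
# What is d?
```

After line 1: d = {'inner': {'x': 6, 'y': 2}}
After line 2 (inner x overwritten): d = {'inner': {'x': 126, 'y': 2}}

{'inner': {'x': 126, 'y': 2}}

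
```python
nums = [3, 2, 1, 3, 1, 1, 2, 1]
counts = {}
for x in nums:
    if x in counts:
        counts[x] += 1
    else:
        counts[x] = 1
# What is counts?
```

Initial: counts = {}, nums = [3, 2, 1, 3, 1, 1, 2, 1]
See 3: counts = {3: 1}
See 2: counts = {3: 1, 2: 1}
See 1: counts = {3: 1, 2: 1, 1: 1}
See 3: counts = {3: 2, 2: 1, 1: 1}
See 1: counts = {3: 2, 2: 1, 1: 2}
See 1: counts = {3: 2, 2: 1, 1: 3}
See 2: counts = {3: 2, 2: 2, 1: 3}
See 1: counts = {3: 2, 2: 2, 1: 4}

{3: 2, 2: 2, 1: 4}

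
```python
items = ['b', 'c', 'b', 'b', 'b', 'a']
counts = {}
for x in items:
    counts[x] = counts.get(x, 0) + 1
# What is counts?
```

Initial: counts = {}, items = ['b', 'c', 'b', 'b', 'b', 'a']
See 'b': counts = {'b': 1}
See 'c': counts = {'b': 1, 'c': 1}
See 'b': counts = {'b': 2, 'c': 1}
See 'b': counts = {'b': 3, 'c': 1}
See 'b': counts = {'b': 4, 'c': 1}
See 'a': counts = {'b': 4, 'c': 1, 'a': 1}

{'b': 4, 'c': 1, 'a': 1}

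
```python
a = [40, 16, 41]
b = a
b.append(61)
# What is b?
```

After line 1: a = [40, 16, 41]
After line 2 (b = a is an alias, same object): a = [40, 16, 41], b = [40, 16, 41]
After line 3 (b.append mutates the shared list): a = [40, 16, 41, 61], b = [40, 16, 41, 61]

[40, 16, 41, 61]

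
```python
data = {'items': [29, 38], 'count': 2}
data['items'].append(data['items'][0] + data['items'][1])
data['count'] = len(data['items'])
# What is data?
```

After line 1: data = {'items': [29, 38], 'count': 2}
After line 2 (append 29 + 38 = 67): data = {'items': [29, 38, 67], 'count': 2}
After line 3 (count = len(items) = 3): data = {'items': [29, 38, 67], 'count': 3}

{'items': [29, 38, 67], 'count': 3}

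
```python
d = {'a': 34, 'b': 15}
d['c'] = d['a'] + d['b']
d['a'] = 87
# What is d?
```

After line 1: d = {'a': 34, 'b': 15}
After line 2 (d['c'] = 34 + 15): d = {'a': 34, 'b': 15, 'c': 49}
After line 3: d = {'a': 87, 'b': 15, 'c': 49}

{'a': 87, 'b': 15, 'c': 49}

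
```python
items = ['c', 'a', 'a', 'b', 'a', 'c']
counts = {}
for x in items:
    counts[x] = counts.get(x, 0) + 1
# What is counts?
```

Initial: counts = {}, items = ['c', 'a', 'a', 'b', 'a', 'c']
See 'c': counts = {'c': 1}
See 'a': counts = {'c': 1, 'a': 1}
See 'a': counts = {'c': 1, 'a': 2}
See 'b': counts = {'c': 1, 'a': 2, 'b': 1}
See 'a': counts = {'c': 1, 'a': 3, 'b': 1}
See 'c': counts = {'c': 2, 'a': 3, 'b': 1}

{'c': 2, 'a': 3, 'b': 1}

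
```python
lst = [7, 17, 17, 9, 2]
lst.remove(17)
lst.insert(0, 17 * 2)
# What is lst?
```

After line 1: lst = [7, 17, 17, 9, 2]
After line 2 (remove first 17): lst = [7, 17, 9, 2]
After line 3 (insert 34 at index 0): lst = [34, 7, 17, 9, 2]

[34, 7, 17, 9, 2]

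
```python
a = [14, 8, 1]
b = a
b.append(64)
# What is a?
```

After line 1: a = [14, 8, 1]
After line 2 (b = a is an alias, same object): a = [14, 8, 1], b = [14, 8, 1]
After line 3 (b.append mutates the shared list): a = [14, 8, 1, 64], b = [14, 8, 1, 64]

[14, 8, 1, 64]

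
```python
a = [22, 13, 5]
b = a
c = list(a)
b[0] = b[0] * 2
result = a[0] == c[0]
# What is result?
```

After line 1: a = [22, 13, 5]
After line 2 (b = a, alias): a = [22, 13, 5], b = [22, 13, 5]
After line 3 (c = list(a) is a copy, new object): c = [22, 13, 5]
After line 4 (b[0] = 22 * 2 = 44; mutates shared a/b): a = b = [44, 13, 5], c = [22, 13, 5]
After line 5 (a[0] = 44, c[0] = 22; result = False)

False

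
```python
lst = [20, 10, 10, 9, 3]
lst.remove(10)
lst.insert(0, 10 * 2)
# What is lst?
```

After line 1: lst = [20, 10, 10, 9, 3]
After line 2 (remove first 10): lst = [20, 10, 9, 3]
After line 3 (insert 20 at index 0): lst = [20, 20, 10, 9, 3]

[20, 20, 10, 9, 3]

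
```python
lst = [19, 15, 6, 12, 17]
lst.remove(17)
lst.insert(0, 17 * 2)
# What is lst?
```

After line 1: lst = [19, 15, 6, 12, 17]
After line 2 (remove first 17): lst = [19, 15, 6, 12]
After line 3 (insert 34 at index 0): lst = [34, 19, 15, 6, 12]

[34, 19, 15, 6, 12]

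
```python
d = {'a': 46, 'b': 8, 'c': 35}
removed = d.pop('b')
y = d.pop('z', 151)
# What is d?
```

After line 1: d = {'a': 46, 'b': 8, 'c': 35}
After line 2 (pop 'b' returns 8): d = {'a': 46, 'c': 35}, removed = 8
After line 3 (pop 'z' missing, returns default 151): d = {'a': 46, 'c': 35}, y = 151

{'a': 46, 'c': 35}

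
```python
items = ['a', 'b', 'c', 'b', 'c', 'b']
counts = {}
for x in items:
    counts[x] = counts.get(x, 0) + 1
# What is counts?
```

Initial: counts = {}, items = ['a', 'b', 'c', 'b', 'c', 'b']
See 'a': counts = {'a': 1}
See 'b': counts = {'a': 1, 'b': 1}
See 'c': counts = {'a': 1, 'b': 1, 'c': 1}
See 'b': counts = {'a': 1, 'b': 2, 'c': 1}
See 'c': counts = {'a': 1, 'b': 2, 'c': 2}
See 'b': counts = {'a': 1, 'b': 3, 'c': 2}

{'a': 1, 'b': 3, 'c': 2}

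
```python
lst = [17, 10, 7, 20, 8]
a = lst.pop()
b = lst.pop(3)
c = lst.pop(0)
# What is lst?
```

After line 1: lst = [17, 10, 7, 20, 8]
After line 2 (pop() -> a = 8): lst = [17, 10, 7, 20]
After line 3 (pop(3) -> b = 20): lst = [17, 10, 7]
After line 4 (pop(0) -> c = 17): lst = [10, 7]

[10, 7]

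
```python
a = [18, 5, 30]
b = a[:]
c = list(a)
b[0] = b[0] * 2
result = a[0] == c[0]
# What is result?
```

After line 1: a = [18, 5, 30]
After line 2 (b = a[:], copy): a = [18, 5, 30], b = [18, 5, 30]
After line 3 (c = list(a) is a copy, new object): c = [18, 5, 30]
After line 4 (b[0] = 18 * 2 = 36; only b mutates (copy)): a = [18, 5, 30], b = [36, 5, 30], c = [18, 5, 30]
After line 5 (a[0] = 18, c[0] = 18; result = True)

True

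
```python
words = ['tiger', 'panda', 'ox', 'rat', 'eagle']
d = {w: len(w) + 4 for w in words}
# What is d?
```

{'tiger': 9, 'panda': 9, 'ox': 6, 'rat': 7, 'eagle': 9}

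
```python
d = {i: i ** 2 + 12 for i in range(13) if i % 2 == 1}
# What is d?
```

{1: 13, 3: 21, 5: 37, 7: 61, 9: 93, 11: 133}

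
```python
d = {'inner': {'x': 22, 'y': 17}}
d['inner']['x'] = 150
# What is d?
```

After line 1: d = {'inner': {'x': 22, 'y': 17}}
After line 2 (inner x overwritten): d = {'inner': {'x': 150, 'y': 17}}

{'inner': {'x': 150, 'y': 17}}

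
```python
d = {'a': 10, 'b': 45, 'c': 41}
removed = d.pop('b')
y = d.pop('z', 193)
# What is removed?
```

After line 1: d = {'a': 10, 'b': 45, 'c': 41}
After line 2 (pop 'b' returns 45): d = {'a': 10, 'c': 41}, removed = 45
After line 3 (pop 'z' missing, returns default 193): d = {'a': 10, 'c': 41}, y = 193

45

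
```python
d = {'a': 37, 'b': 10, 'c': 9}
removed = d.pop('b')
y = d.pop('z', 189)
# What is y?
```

After line 1: d = {'a': 37, 'b': 10, 'c': 9}
After line 2 (pop 'b' returns 10): d = {'a': 37, 'c': 9}, removed = 10
After line 3 (pop 'z' missing, returns default 189): d = {'a': 37, 'c': 9}, y = 189

189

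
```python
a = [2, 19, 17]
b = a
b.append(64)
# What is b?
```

After line 1: a = [2, 19, 17]
After line 2 (b = a is an alias, same object): a = [2, 19, 17], b = [2, 19, 17]
After line 3 (b.append mutates the shared list): a = [2, 19, 17, 64], b = [2, 19, 17, 64]

[2, 19, 17, 64]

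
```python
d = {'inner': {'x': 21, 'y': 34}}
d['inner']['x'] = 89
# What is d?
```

After line 1: d = {'inner': {'x': 21, 'y': 34}}
After line 2 (inner x overwritten): d = {'inner': {'x': 89, 'y': 34}}

{'inner': {'x': 89, 'y': 34}}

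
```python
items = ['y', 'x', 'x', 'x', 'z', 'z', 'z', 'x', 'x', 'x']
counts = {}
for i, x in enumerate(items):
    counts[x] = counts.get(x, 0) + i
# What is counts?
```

Initial: counts = {}, items = ['y', 'x', 'x', 'x', 'z', 'z', 'z', 'x', 'x', 'x']
i=0, x='y': counts = {'y': 0}
i=1, x='x': counts = {'y': 0, 'x': 1}
i=2, x='x': counts = {'y': 0, 'x': 3}
i=3, x='x': counts = {'y': 0, 'x': 6}
i=4, x='z': counts = {'y': 0, 'x': 6, 'z': 4}
i=5, x='z': counts = {'y': 0, 'x': 6, 'z': 9}
i=6, x='z': counts = {'y': 0, 'x': 6, 'z': 15}
i=7, x='x': counts = {'y': 0, 'x': 13, 'z': 15}
i=8, x='x': counts = {'y': 0, 'x': 21, 'z': 15}
i=9, x='x': counts = {'y': 0, 'x': 30, 'z': 15}

{'y': 0, 'x': 30, 'z': 15}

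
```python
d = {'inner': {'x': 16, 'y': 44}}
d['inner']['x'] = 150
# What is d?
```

After line 1: d = {'inner': {'x': 16, 'y': 44}}
After line 2 (inner x overwritten): d = {'inner': {'x': 150, 'y': 44}}

{'inner': {'x': 150, 'y': 44}}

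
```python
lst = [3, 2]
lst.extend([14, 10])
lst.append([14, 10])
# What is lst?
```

After line 1: lst = [3, 2]
After line 2 (extend unpacks [14, 10]): lst = [3, 2, 14, 10]
After line 3 (append adds [14, 10] as single element): lst = [3, 2, 14, 10, [14, 10]]

[3, 2, 14, 10, [14, 10]]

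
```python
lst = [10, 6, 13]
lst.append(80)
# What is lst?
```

[10, 6, 13, 80]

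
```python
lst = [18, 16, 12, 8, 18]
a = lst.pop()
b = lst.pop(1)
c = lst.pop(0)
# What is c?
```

After line 1: lst = [18, 16, 12, 8, 18]
After line 2 (pop() -> a = 18): lst = [18, 16, 12, 8]
After line 3 (pop(1) -> b = 16): lst = [18, 12, 8]
After line 4 (pop(0) -> c = 18): lst = [12, 8]

18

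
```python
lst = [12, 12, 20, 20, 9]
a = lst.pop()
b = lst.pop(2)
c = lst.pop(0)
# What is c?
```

After line 1: lst = [12, 12, 20, 20, 9]
After line 2 (pop() -> a = 9): lst = [12, 12, 20, 20]
After line 3 (pop(2) -> b = 20): lst = [12, 12, 20]
After line 4 (pop(0) -> c = 12): lst = [12, 20]

12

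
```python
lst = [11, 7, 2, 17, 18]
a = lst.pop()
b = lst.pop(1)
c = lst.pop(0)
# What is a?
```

After line 1: lst = [11, 7, 2, 17, 18]
After line 2 (pop() -> a = 18): lst = [11, 7, 2, 17]
After line 3 (pop(1) -> b = 7): lst = [11, 2, 17]
After line 4 (pop(0) -> c = 11): lst = [2, 17]

18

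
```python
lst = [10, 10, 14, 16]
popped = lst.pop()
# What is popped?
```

16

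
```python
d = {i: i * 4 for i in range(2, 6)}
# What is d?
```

{2: 8, 3: 12, 4: 16, 5: 20}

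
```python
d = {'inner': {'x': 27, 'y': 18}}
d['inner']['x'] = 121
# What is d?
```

After line 1: d = {'inner': {'x': 27, 'y': 18}}
After line 2 (inner x overwritten): d = {'inner': {'x': 121, 'y': 18}}

{'inner': {'x': 121, 'y': 18}}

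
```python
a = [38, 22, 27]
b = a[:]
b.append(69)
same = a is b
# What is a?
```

After line 1: a = [38, 22, 27]
After line 2 (b = a[:] is a shallow copy, new object): a = [38, 22, 27], b = [38, 22, 27]
After line 3 (append only mutates b): a = [38, 22, 27], b = [38, 22, 27, 69]
After line 4 (same = a is b; different objects -> False): same = False

[38, 22, 27]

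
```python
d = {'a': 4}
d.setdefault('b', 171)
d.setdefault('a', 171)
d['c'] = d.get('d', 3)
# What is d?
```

After line 1: d = {'a': 4}
After line 2 (setdefault adds 'b'=171): d = {'a': 4, 'b': 171}
After line 3 (setdefault 'a' no-op, already exists): d = {'a': 4, 'b': 171}
After line 4 (get('d', 3) returns default since 'd' not in d): d = {'a': 4, 'b': 171, 'c': 3}

{'a': 4, 'b': 171, 'c': 3}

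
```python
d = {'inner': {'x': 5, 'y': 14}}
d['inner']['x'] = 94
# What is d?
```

After line 1: d = {'inner': {'x': 5, 'y': 14}}
After line 2 (inner x overwritten): d = {'inner': {'x': 94, 'y': 14}}

{'inner': {'x': 94, 'y': 14}}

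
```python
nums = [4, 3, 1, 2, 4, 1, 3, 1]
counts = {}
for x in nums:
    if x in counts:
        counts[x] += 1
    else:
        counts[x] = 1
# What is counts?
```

Initial: counts = {}, nums = [4, 3, 1, 2, 4, 1, 3, 1]
See 4: counts = {4: 1}
See 3: counts = {4: 1, 3: 1}
See 1: counts = {4: 1, 3: 1, 1: 1}
See 2: counts = {4: 1, 3: 1, 1: 1, 2: 1}
See 4: counts = {4: 2, 3: 1, 1: 1, 2: 1}
See 1: counts = {4: 2, 3: 1, 1: 2, 2: 1}
See 3: counts = {4: 2, 3: 2, 1: 2, 2: 1}
See 1: counts = {4: 2, 3: 2, 1: 3, 2: 1}

{4: 2, 3: 2, 1: 3, 2: 1}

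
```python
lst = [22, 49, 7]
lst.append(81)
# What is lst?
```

[22, 49, 7, 81]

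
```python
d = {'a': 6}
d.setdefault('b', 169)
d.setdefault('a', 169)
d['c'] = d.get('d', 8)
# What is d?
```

After line 1: d = {'a': 6}
After line 2 (setdefault adds 'b'=169): d = {'a': 6, 'b': 169}
After line 3 (setdefault 'a' no-op, already exists): d = {'a': 6, 'b': 169}
After line 4 (get('d', 8) returns default since 'd' not in d): d = {'a': 6, 'b': 169, 'c': 8}

{'a': 6, 'b': 169, 'c': 8}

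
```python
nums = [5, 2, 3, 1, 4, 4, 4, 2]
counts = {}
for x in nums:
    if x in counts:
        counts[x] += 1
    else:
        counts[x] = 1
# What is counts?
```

Initial: counts = {}, nums = [5, 2, 3, 1, 4, 4, 4, 2]
See 5: counts = {5: 1}
See 2: counts = {5: 1, 2: 1}
See 3: counts = {5: 1, 2: 1, 3: 1}
See 1: counts = {5: 1, 2: 1, 3: 1, 1: 1}
See 4: counts = {5: 1, 2: 1, 3: 1, 1: 1, 4: 1}
See 4: counts = {5: 1, 2: 1, 3: 1, 1: 1, 4: 2}
See 4: counts = {5: 1, 2: 1, 3: 1, 1: 1, 4: 3}
See 2: counts = {5: 1, 2: 2, 3: 1, 1: 1, 4: 3}

{5: 1, 2: 2, 3: 1, 1: 1, 4: 3}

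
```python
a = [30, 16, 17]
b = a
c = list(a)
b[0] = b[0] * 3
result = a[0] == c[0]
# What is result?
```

After line 1: a = [30, 16, 17]
After line 2 (b = a, alias): a = [30, 16, 17], b = [30, 16, 17]
After line 3 (c = list(a) is a copy, new object): c = [30, 16, 17]
After line 4 (b[0] = 30 * 3 = 90; mutates shared a/b): a = b = [90, 16, 17], c = [30, 16, 17]
After line 5 (a[0] = 90, c[0] = 30; result = False)

False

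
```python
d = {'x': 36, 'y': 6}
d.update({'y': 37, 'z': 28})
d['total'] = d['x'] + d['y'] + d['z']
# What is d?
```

After line 1: d = {'x': 36, 'y': 6}
After line 2 (y overwritten, z added): d = {'x': 36, 'y': 37, 'z': 28}
After line 3 (total = 36 + 37 + 28 = 101): d = {'x': 36, 'y': 37, 'z': 28, 'total': 101}

{'x': 36, 'y': 37, 'z': 28, 'total': 101}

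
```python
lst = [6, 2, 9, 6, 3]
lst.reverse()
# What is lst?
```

[3, 6, 9, 2, 6]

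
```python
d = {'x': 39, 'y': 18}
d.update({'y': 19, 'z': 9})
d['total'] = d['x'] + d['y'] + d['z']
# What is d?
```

After line 1: d = {'x': 39, 'y': 18}
After line 2 (y overwritten, z added): d = {'x': 39, 'y': 19, 'z': 9}
After line 3 (total = 39 + 19 + 9 = 67): d = {'x': 39, 'y': 19, 'z': 9, 'total': 67}

{'x': 39, 'y': 19, 'z': 9, 'total': 67}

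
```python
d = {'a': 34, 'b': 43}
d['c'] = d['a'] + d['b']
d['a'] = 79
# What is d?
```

After line 1: d = {'a': 34, 'b': 43}
After line 2 (d['c'] = 34 + 43): d = {'a': 34, 'b': 43, 'c': 77}
After line 3: d = {'a': 79, 'b': 43, 'c': 77}

{'a': 79, 'b': 43, 'c': 77}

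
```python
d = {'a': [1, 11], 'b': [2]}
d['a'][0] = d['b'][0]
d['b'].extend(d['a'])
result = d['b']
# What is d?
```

After line 1: d = {'a': [1, 11], 'b': [2]}
After line 2 (a[0] = b[0] = 2): d = {'a': [2, 11], 'b': [2]}
After line 3 (b.extend(a) appends [2, 11]): d = {'a': [2, 11], 'b': [2, 2, 11]}
After line 4: result = d['b'] = [2, 2, 11]

{'a': [2, 11], 'b': [2, 2, 11]}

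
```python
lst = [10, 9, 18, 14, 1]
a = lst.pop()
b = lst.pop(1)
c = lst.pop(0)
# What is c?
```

After line 1: lst = [10, 9, 18, 14, 1]
After line 2 (pop() -> a = 1): lst = [10, 9, 18, 14]
After line 3 (pop(1) -> b = 9): lst = [10, 18, 14]
After line 4 (pop(0) -> c = 10): lst = [18, 14]

10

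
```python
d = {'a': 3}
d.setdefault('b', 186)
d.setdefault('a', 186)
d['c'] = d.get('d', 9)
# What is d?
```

After line 1: d = {'a': 3}
After line 2 (setdefault adds 'b'=186): d = {'a': 3, 'b': 186}
After line 3 (setdefault 'a' no-op, already exists): d = {'a': 3, 'b': 186}
After line 4 (get('d', 9) returns default since 'd' not in d): d = {'a': 3, 'b': 186, 'c': 9}

{'a': 3, 'b': 186, 'c': 9}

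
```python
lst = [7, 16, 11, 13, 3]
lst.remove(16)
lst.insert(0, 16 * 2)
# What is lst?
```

After line 1: lst = [7, 16, 11, 13, 3]
After line 2 (remove first 16): lst = [7, 11, 13, 3]
After line 3 (insert 32 at index 0): lst = [32, 7, 11, 13, 3]

[32, 7, 11, 13, 3]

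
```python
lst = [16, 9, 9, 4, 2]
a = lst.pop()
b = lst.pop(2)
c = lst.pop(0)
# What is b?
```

After line 1: lst = [16, 9, 9, 4, 2]
After line 2 (pop() -> a = 2): lst = [16, 9, 9, 4]
After line 3 (pop(2) -> b = 9): lst = [16, 9, 4]
After line 4 (pop(0) -> c = 16): lst = [9, 4]

9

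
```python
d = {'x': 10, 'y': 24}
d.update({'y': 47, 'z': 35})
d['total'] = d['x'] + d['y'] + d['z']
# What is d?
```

After line 1: d = {'x': 10, 'y': 24}
After line 2 (y overwritten, z added): d = {'x': 10, 'y': 47, 'z': 35}
After line 3 (total = 10 + 47 + 35 = 92): d = {'x': 10, 'y': 47, 'z': 35, 'total': 92}

{'x': 10, 'y': 47, 'z': 35, 'total': 92}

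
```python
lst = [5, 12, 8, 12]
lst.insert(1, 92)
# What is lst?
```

[5, 92, 12, 8, 12]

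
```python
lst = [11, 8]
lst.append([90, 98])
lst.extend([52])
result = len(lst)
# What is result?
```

After line 1: lst = [11, 8]
After line 2 (append adds [90, 98] as single element): lst = [11, 8, [90, 98]]
After line 3 (extend unpacks [52], adds 52): lst = [11, 8, [90, 98], 52]
After line 4: result = len(lst) = 4

4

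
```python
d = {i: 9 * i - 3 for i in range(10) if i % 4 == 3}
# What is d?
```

{3: 24, 7: 60}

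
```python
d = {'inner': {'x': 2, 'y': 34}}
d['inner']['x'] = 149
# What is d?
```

After line 1: d = {'inner': {'x': 2, 'y': 34}}
After line 2 (inner x overwritten): d = {'inner': {'x': 149, 'y': 34}}

{'inner': {'x': 149, 'y': 34}}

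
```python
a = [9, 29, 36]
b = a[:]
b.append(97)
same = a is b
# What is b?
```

After line 1: a = [9, 29, 36]
After line 2 (b = a[:] is a shallow copy, new object): a = [9, 29, 36], b = [9, 29, 36]
After line 3 (append only mutates b): a = [9, 29, 36], b = [9, 29, 36, 97]
After line 4 (same = a is b; different objects -> False): same = False

[9, 29, 36, 97]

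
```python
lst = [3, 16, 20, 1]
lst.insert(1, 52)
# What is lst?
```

[3, 52, 16, 20, 1]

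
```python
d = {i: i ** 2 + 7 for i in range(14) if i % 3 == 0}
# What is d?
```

{0: 7, 3: 16, 6: 43, 9: 88, 12: 151}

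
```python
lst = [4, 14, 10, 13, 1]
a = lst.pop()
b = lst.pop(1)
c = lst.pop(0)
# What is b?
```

After line 1: lst = [4, 14, 10, 13, 1]
After line 2 (pop() -> a = 1): lst = [4, 14, 10, 13]
After line 3 (pop(1) -> b = 14): lst = [4, 10, 13]
After line 4 (pop(0) -> c = 4): lst = [10, 13]

14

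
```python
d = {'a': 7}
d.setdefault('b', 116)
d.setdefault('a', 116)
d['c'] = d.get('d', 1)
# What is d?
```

After line 1: d = {'a': 7}
After line 2 (setdefault adds 'b'=116): d = {'a': 7, 'b': 116}
After line 3 (setdefault 'a' no-op, already exists): d = {'a': 7, 'b': 116}
After line 4 (get('d', 1) returns default since 'd' not in d): d = {'a': 7, 'b': 116, 'c': 1}

{'a': 7, 'b': 116, 'c': 1}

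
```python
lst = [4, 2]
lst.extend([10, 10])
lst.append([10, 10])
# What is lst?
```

After line 1: lst = [4, 2]
After line 2 (extend unpacks [10, 10]): lst = [4, 2, 10, 10]
After line 3 (append adds [10, 10] as single element): lst = [4, 2, 10, 10, [10, 10]]

[4, 2, 10, 10, [10, 10]]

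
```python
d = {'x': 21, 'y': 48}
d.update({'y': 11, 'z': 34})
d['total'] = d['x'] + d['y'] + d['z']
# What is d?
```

After line 1: d = {'x': 21, 'y': 48}
After line 2 (y overwritten, z added): d = {'x': 21, 'y': 11, 'z': 34}
After line 3 (total = 21 + 11 + 34 = 66): d = {'x': 21, 'y': 11, 'z': 34, 'total': 66}

{'x': 21, 'y': 11, 'z': 34, 'total': 66}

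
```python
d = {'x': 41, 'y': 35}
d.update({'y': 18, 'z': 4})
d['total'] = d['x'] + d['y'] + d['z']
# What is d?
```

After line 1: d = {'x': 41, 'y': 35}
After line 2 (y overwritten, z added): d = {'x': 41, 'y': 18, 'z': 4}
After line 3 (total = 41 + 18 + 4 = 63): d = {'x': 41, 'y': 18, 'z': 4, 'total': 63}

{'x': 41, 'y': 18, 'z': 4, 'total': 63}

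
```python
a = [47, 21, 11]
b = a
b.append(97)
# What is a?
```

After line 1: a = [47, 21, 11]
After line 2 (b = a is an alias, same object): a = [47, 21, 11], b = [47, 21, 11]
After line 3 (b.append mutates the shared list): a = [47, 21, 11, 97], b = [47, 21, 11, 97]

[47, 21, 11, 97]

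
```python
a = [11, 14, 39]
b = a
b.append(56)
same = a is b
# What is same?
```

After line 1: a = [11, 14, 39]
After line 2 (b = a is an alias, same object): a = [11, 14, 39], b = [11, 14, 39]
After line 3 (b.append mutates the shared list): a = [11, 14, 39, 56], b = [11, 14, 39, 56]
After line 4 (same = a is b; same object -> True): same = True

True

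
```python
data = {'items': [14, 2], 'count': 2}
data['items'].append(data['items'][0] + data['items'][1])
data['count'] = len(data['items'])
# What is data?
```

After line 1: data = {'items': [14, 2], 'count': 2}
After line 2 (append 14 + 2 = 16): data = {'items': [14, 2, 16], 'count': 2}
After line 3 (count = len(items) = 3): data = {'items': [14, 2, 16], 'count': 3}

{'items': [14, 2, 16], 'count': 3}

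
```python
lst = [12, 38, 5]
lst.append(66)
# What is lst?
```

[12, 38, 5, 66]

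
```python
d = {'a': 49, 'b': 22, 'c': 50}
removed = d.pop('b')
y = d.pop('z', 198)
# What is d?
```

After line 1: d = {'a': 49, 'b': 22, 'c': 50}
After line 2 (pop 'b' returns 22): d = {'a': 49, 'c': 50}, removed = 22
After line 3 (pop 'z' missing, returns default 198): d = {'a': 49, 'c': 50}, y = 198

{'a': 49, 'c': 50}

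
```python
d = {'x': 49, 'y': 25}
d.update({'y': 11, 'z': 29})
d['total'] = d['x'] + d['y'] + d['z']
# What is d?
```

After line 1: d = {'x': 49, 'y': 25}
After line 2 (y overwritten, z added): d = {'x': 49, 'y': 11, 'z': 29}
After line 3 (total = 49 + 11 + 29 = 89): d = {'x': 49, 'y': 11, 'z': 29, 'total': 89}

{'x': 49, 'y': 11, 'z': 29, 'total': 89}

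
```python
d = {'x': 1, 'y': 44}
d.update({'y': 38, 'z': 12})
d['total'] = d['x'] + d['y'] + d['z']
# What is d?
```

After line 1: d = {'x': 1, 'y': 44}
After line 2 (y overwritten, z added): d = {'x': 1, 'y': 38, 'z': 12}
After line 3 (total = 1 + 38 + 12 = 51): d = {'x': 1, 'y': 38, 'z': 12, 'total': 51}

{'x': 1, 'y': 38, 'z': 12, 'total': 51}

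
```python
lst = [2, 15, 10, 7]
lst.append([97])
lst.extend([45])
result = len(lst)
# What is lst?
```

After line 1: lst = [2, 15, 10, 7]
After line 2 (append adds [97] as single element): lst = [2, 15, 10, 7, [97]]
After line 3 (extend unpacks [45], adds 45): lst = [2, 15, 10, 7, [97], 45]
After line 4: result = len(lst) = 6

[2, 15, 10, 7, [97], 45]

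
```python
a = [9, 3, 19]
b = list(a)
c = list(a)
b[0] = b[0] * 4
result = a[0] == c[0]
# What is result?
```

After line 1: a = [9, 3, 19]
After line 2 (b = list(a), copy): a = [9, 3, 19], b = [9, 3, 19]
After line 3 (c = list(a) is a copy, new object): c = [9, 3, 19]
After line 4 (b[0] = 9 * 4 = 36; only b mutates (copy)): a = [9, 3, 19], b = [36, 3, 19], c = [9, 3, 19]
After line 5 (a[0] = 9, c[0] = 9; result = True)

True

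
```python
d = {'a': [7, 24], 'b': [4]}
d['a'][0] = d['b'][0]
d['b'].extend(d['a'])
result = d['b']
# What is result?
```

After line 1: d = {'a': [7, 24], 'b': [4]}
After line 2 (a[0] = b[0] = 4): d = {'a': [4, 24], 'b': [4]}
After line 3 (b.extend(a) appends [4, 24]): d = {'a': [4, 24], 'b': [4, 4, 24]}
After line 4: result = d['b'] = [4, 4, 24]

[4, 4, 24]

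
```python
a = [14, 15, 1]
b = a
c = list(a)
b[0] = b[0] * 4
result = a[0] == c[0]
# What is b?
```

After line 1: a = [14, 15, 1]
After line 2 (b = a, alias): a = [14, 15, 1], b = [14, 15, 1]
After line 3 (c = list(a) is a copy, new object): c = [14, 15, 1]
After line 4 (b[0] = 14 * 4 = 56; mutates shared a/b): a = b = [56, 15, 1], c = [14, 15, 1]
After line 5 (a[0] = 56, c[0] = 14; result = False)

[56, 15, 1]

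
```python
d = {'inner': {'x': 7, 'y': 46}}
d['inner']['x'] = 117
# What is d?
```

After line 1: d = {'inner': {'x': 7, 'y': 46}}
After line 2 (inner x overwritten): d = {'inner': {'x': 117, 'y': 46}}

{'inner': {'x': 117, 'y': 46}}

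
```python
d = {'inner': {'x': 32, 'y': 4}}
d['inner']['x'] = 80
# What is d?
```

After line 1: d = {'inner': {'x': 32, 'y': 4}}
After line 2 (inner x overwritten): d = {'inner': {'x': 80, 'y': 4}}

{'inner': {'x': 80, 'y': 4}}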